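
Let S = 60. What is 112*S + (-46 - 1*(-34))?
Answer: 6708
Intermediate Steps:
112*S + (-46 - 1*(-34)) = 112*60 + (-46 - 1*(-34)) = 6720 + (-46 + 34) = 6720 - 12 = 6708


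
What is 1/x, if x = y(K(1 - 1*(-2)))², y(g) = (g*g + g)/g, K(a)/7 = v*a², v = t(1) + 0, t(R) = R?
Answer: 1/4096 ≈ 0.00024414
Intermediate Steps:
v = 1 (v = 1 + 0 = 1)
K(a) = 7*a² (K(a) = 7*(1*a²) = 7*a²)
y(g) = (g + g²)/g (y(g) = (g² + g)/g = (g + g²)/g)
x = 4096 (x = (1 + 7*(1 - 1*(-2))²)² = (1 + 7*(1 + 2)²)² = (1 + 7*3²)² = (1 + 7*9)² = (1 + 63)² = 64² = 4096)
1/x = 1/4096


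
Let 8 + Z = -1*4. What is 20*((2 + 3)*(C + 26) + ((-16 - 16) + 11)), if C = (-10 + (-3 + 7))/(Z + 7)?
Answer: 2300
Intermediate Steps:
Z = -12 (Z = -8 - 1*4 = -8 - 4 = -12)
C = 6/5 (C = (-10 + (-3 + 7))/(-12 + 7) = (-10 + 4)/(-5) = -6*(-⅕) = 6/5 ≈ 1.2000)
20*((2 + 3)*(C + 26) + ((-16 - 16) + 11)) = 20*((2 + 3)*(6/5 + 26) + ((-16 - 16) + 11)) = 20*(5*(136/5) + (-32 + 11)) = 20*(136 - 21) = 20*115 = 2300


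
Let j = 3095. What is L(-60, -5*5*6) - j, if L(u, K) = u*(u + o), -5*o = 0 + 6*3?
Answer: 721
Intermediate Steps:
o = -18/5 (o = -(0 + 6*3)/5 = -(0 + 18)/5 = -1/5*18 = -18/5 ≈ -3.6000)
L(u, K) = u*(-18/5 + u) (L(u, K) = u*(u - 18/5) = u*(-18/5 + u))
L(-60, -5*5*6) - j = (1/5)*(-60)*(-18 + 5*(-60)) - 1*3095 = (1/5)*(-60)*(-18 - 300) - 3095 = (1/5)*(-60)*(-318) - 3095 = 3816 - 3095 = 721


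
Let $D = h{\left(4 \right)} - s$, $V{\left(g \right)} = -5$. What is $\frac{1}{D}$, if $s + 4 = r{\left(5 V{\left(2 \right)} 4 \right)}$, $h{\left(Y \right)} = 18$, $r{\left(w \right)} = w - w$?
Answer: $\frac{1}{22} \approx 0.045455$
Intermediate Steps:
$r{\left(w \right)} = 0$
$s = -4$ ($s = -4 + 0 = -4$)
$D = 22$ ($D = 18 - -4 = 18 + 4 = 22$)
$\frac{1}{D} = \frac{1}{22}$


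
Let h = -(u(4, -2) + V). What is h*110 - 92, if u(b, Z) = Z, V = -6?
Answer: 788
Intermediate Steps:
h = 8 (h = -(-2 - 6) = -1*(-8) = 8)
h*110 - 92 = 8*110 - 92 = 880 - 92 = 788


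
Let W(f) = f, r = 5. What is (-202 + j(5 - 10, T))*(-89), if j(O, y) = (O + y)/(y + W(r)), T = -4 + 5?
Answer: 54112/3 ≈ 18037.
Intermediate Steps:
T = 1
j(O, y) = (O + y)/(5 + y) (j(O, y) = (O + y)/(y + 5) = (O + y)/(5 + y))
(-202 + j(5 - 10, T))*(-89) = (-202 + ((5 - 10) + 1)/(5 + 1))*(-89) = (-202 + (-5 + 1)/6)*(-89) = (-202 + (1/6)*(-4))*(-89) = (-202 - 2/3)*(-89) = -608/3*(-89) = 54112/3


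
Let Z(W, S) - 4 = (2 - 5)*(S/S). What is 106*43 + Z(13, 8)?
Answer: 4559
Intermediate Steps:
Z(W, S) = 1 (Z(W, S) = 4 + (2 - 5)*(S/S) = 4 - 3*1 = 4 - 3 = 1)
106*43 + Z(13, 8) = 106*43 + 1 = 4558 + 1 = 4559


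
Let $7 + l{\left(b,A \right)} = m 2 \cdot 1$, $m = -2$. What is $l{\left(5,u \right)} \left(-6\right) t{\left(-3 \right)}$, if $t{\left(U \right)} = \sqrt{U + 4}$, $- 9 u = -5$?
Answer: $66$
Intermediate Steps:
$u = \frac{5}{9}$ ($u = \left(- \frac{1}{9}\right) \left(-5\right) = \frac{5}{9} \approx 0.55556$)
$l{\left(b,A \right)} = -11$ ($l{\left(b,A \right)} = -7 + \left(-2\right) 2 \cdot 1 = -7 - 4 = -11$)
$t{\left(U \right)} = \sqrt{4 + U}$
$l{\left(5,u \right)} \left(-6\right) t{\left(-3 \right)} = \left(-11\right) \left(-6\right) \sqrt{4 - 3} = 66 \sqrt{1} = 66 \cdot 1 = 66$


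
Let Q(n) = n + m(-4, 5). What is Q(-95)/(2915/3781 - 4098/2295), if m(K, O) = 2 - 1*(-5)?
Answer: 254536920/2934871 ≈ 86.729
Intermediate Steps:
m(K, O) = 7 (m(K, O) = 2 + 5 = 7)
Q(n) = 7 + n (Q(n) = n + 7 = 7 + n)
Q(-95)/(2915/3781 - 4098/2295) = (7 - 95)/(2915/3781 - 4098/2295) = -88/(2915*(1/3781) - 4098*1/2295) = -88/(2915/3781 - 1366/765) = -88/(-2934871/2892465) = -88*(-2892465/2934871) = 254536920/2934871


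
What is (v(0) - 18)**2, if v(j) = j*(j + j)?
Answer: 324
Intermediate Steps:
v(j) = 2*j**2 (v(j) = j*(2*j) = 2*j**2)
(v(0) - 18)**2 = (2*0**2 - 18)**2 = (2*0 - 18)**2 = (0 - 18)**2 = (-18)**2 = 324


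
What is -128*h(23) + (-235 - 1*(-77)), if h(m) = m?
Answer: -3102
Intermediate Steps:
-128*h(23) + (-235 - 1*(-77)) = -128*23 + (-235 - 1*(-77)) = -2944 + (-235 + 77) = -2944 - 158 = -3102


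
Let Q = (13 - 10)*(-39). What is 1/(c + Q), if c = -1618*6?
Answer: -1/9825 ≈ -0.00010178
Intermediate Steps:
Q = -117 (Q = 3*(-39) = -117)
c = -9708
1/(c + Q) = 1/(-9708 - 117) = 1/(-9825) = -1/9825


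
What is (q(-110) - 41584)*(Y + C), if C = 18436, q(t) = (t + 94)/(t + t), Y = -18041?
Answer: -180682164/11 ≈ -1.6426e+7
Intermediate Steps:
q(t) = (94 + t)/(2*t) (q(t) = (94 + t)/((2*t)) = (94 + t)*(1/(2*t)) = (94 + t)/(2*t))
(q(-110) - 41584)*(Y + C) = ((½)*(94 - 110)/(-110) - 41584)*(-18041 + 18436) = ((½)*(-1/110)*(-16) - 41584)*395 = (4/55 - 41584)*395 = -2287116/55*395 = -180682164/11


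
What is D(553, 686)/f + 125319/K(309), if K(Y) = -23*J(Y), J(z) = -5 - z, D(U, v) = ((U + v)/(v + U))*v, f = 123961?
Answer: 15539622851/895246342 ≈ 17.358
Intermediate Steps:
D(U, v) = v (D(U, v) = ((U + v)/(U + v))*v = 1*v = v)
K(Y) = 115 + 23*Y (K(Y) = -23*(-5 - Y) = 115 + 23*Y)
D(553, 686)/f + 125319/K(309) = 686/123961 + 125319/(115 + 23*309) = 686*(1/123961) + 125319/(115 + 7107) = 686/123961 + 125319/7222 = 15539622851/895246342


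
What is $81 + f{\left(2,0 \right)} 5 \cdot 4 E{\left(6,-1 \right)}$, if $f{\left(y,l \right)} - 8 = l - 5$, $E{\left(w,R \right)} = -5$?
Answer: $-219$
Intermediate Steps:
$f{\left(y,l \right)} = 3 + l$ ($f{\left(y,l \right)} = 8 + \left(l - 5\right) = 8 + \left(-5 + l\right) = 3 + l$)
$81 + f{\left(2,0 \right)} 5 \cdot 4 E{\left(6,-1 \right)} = 81 + \left(3 + 0\right) 5 \cdot 4 \left(-5\right) = 81 + 3 \cdot 20 \left(-5\right) = 81 + 3 \left(-100\right) = 81 - 300 = -219$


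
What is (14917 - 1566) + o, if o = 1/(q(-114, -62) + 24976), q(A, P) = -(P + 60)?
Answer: 333481279/24978 ≈ 13351.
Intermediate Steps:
q(A, P) = -60 - P (q(A, P) = -(60 + P) = -60 - P)
o = 1/24978 (o = 1/((-60 - 1*(-62)) + 24976) = 1/((-60 + 62) + 24976) = 1/(2 + 24976) = 1/24978 ≈ 4.0035e-5)
(14917 - 1566) + o = (14917 - 1566) + 1/24978 = 13351 + 1/24978 = 333481279/24978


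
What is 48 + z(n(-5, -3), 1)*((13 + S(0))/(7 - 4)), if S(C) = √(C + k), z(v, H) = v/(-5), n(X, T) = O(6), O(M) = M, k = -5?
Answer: 214/5 - 2*I*√5/5 ≈ 42.8 - 0.89443*I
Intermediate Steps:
n(X, T) = 6
z(v, H) = -v/5 (z(v, H) = v*(-⅕) = -v/5)
S(C) = √(-5 + C) (S(C) = √(C - 5) = √(-5 + C))
48 + z(n(-5, -3), 1)*((13 + S(0))/(7 - 4)) = 48 + (-⅕*6)*((13 + √(-5 + 0))/(7 - 4)) = 48 - 6*(13 + √(-5))/(5*3) = 48 - 6*(13 + I*√5)/(5*3) = 48 - 6*(13/3 + I*√5/3)/5 = 48 + (-26/5 - 2*I*√5/5) = 214/5 - 2*I*√5/5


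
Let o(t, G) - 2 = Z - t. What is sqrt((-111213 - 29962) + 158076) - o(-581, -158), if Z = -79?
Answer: -504 + sqrt(16901) ≈ -374.00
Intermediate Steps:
o(t, G) = -77 - t (o(t, G) = 2 + (-79 - t) = -77 - t)
sqrt((-111213 - 29962) + 158076) - o(-581, -158) = sqrt((-111213 - 29962) + 158076) - (-77 - 1*(-581)) = sqrt(-141175 + 158076) - (-77 + 581) = sqrt(16901) - 1*504 = sqrt(16901) - 504 = -504 + sqrt(16901)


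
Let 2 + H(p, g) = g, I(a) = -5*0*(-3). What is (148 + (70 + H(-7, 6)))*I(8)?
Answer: 0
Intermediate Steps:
I(a) = 0 (I(a) = 0*(-3) = 0)
H(p, g) = -2 + g
(148 + (70 + H(-7, 6)))*I(8) = (148 + (70 + (-2 + 6)))*0 = (148 + (70 + 4))*0 = (148 + 74)*0 = 222*0 = 0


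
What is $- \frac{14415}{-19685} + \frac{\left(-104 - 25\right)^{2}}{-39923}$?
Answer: $\frac{1599432}{5070221} \approx 0.31546$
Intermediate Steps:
$- \frac{14415}{-19685} + \frac{\left(-104 - 25\right)^{2}}{-39923} = \left(-14415\right) \left(- \frac{1}{19685}\right) + \left(-129\right)^{2} \left(- \frac{1}{39923}\right) = \frac{93}{127} + 16641 \left(- \frac{1}{39923}\right) = \frac{93}{127} - \frac{16641}{39923} = \frac{1599432}{5070221}$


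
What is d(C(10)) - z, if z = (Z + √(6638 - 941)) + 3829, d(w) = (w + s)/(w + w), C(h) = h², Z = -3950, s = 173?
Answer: 24473/200 - 3*√633 ≈ 46.887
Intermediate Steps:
d(w) = (173 + w)/(2*w) (d(w) = (w + 173)/(w + w) = (173 + w)/((2*w)) = (173 + w)*(1/(2*w)) = (173 + w)/(2*w))
z = -121 + 3*√633 (z = (-3950 + √(6638 - 941)) + 3829 = (-3950 + √5697) + 3829 = (-3950 + 3*√633) + 3829 = -121 + 3*√633 ≈ -45.522)
d(C(10)) - z = (173 + 10²)/(2*(10²)) - (-121 + 3*√633) = (½)*(173 + 100)/100 + (121 - 3*√633) = (½)*(1/100)*273 + (121 - 3*√633) = 273/200 + (121 - 3*√633) = 24473/200 - 3*√633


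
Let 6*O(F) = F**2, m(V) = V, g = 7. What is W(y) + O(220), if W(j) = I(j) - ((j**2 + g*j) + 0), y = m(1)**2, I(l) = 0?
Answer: 24176/3 ≈ 8058.7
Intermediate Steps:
O(F) = F**2/6
y = 1 (y = 1**2 = 1)
W(j) = -j**2 - 7*j (W(j) = 0 - ((j**2 + 7*j) + 0) = 0 - (j**2 + 7*j) = 0 + (-j**2 - 7*j) = -j**2 - 7*j)
W(y) + O(220) = 1*(-7 - 1*1) + (1/6)*220**2 = 1*(-7 - 1) + (1/6)*48400 = 1*(-8) + 24200/3 = -8 + 24200/3 = 24176/3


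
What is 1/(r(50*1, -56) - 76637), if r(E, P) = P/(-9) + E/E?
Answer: -9/689668 ≈ -1.3050e-5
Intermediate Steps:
r(E, P) = 1 - P/9 (r(E, P) = P*(-1/9) + 1 = -P/9 + 1 = 1 - P/9)
1/(r(50*1, -56) - 76637) = 1/((1 - 1/9*(-56)) - 76637) = 1/((1 + 56/9) - 76637) = 1/(65/9 - 76637) = 1/(-689668/9) = -9/689668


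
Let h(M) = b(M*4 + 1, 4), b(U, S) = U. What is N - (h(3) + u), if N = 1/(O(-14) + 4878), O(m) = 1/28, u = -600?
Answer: 80175423/136585 ≈ 587.00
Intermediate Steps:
h(M) = 1 + 4*M (h(M) = M*4 + 1 = 4*M + 1 = 1 + 4*M)
O(m) = 1/28
N = 28/136585 (N = 1/(1/28 + 4878) = 1/(136585/28) = 28/136585 ≈ 0.00020500)
N - (h(3) + u) = 28/136585 - ((1 + 4*3) - 600) = 28/136585 - ((1 + 12) - 600) = 28/136585 - (13 - 600) = 28/136585 - 1*(-587) = 28/136585 + 587 = 80175423/136585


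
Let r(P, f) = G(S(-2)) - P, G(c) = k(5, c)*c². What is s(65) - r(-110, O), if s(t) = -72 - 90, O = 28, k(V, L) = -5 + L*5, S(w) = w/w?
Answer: -272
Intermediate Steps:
S(w) = 1
k(V, L) = -5 + 5*L
G(c) = c²*(-5 + 5*c) (G(c) = (-5 + 5*c)*c² = c²*(-5 + 5*c))
r(P, f) = -P (r(P, f) = 5*1²*(-1 + 1) - P = 5*1*0 - P = 0 - P = -P)
s(t) = -162
s(65) - r(-110, O) = -162 - (-1)*(-110) = -162 - 1*110 = -162 - 110 = -272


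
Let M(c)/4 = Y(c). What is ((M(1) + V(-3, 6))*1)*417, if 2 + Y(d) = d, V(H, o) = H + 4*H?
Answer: -7923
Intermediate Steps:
V(H, o) = 5*H
Y(d) = -2 + d
M(c) = -8 + 4*c (M(c) = 4*(-2 + c) = -8 + 4*c)
((M(1) + V(-3, 6))*1)*417 = (((-8 + 4*1) + 5*(-3))*1)*417 = (((-8 + 4) - 15)*1)*417 = ((-4 - 15)*1)*417 = -19*1*417 = -19*417 = -7923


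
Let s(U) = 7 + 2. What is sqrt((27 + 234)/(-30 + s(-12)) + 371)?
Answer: sqrt(17570)/7 ≈ 18.936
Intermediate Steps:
s(U) = 9
sqrt((27 + 234)/(-30 + s(-12)) + 371) = sqrt((27 + 234)/(-30 + 9) + 371) = sqrt(261/(-21) + 371) = sqrt(261*(-1/21) + 371) = sqrt(-87/7 + 371) = sqrt(2510/7) = sqrt(17570)/7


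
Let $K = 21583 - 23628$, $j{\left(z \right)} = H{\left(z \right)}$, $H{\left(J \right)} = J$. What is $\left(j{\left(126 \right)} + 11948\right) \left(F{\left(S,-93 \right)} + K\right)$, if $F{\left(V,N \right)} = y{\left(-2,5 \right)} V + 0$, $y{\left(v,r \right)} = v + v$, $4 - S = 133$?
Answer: $-18461146$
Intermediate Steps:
$j{\left(z \right)} = z$
$S = -129$ ($S = 4 - 133 = -129$)
$y{\left(v,r \right)} = 2 v$
$K = -2045$
$F{\left(V,N \right)} = - 4 V$ ($F{\left(V,N \right)} = 2 \left(-2\right) V + 0 = - 4 V + 0 = - 4 V$)
$\left(j{\left(126 \right)} + 11948\right) \left(F{\left(S,-93 \right)} + K\right) = \left(126 + 11948\right) \left(\left(-4\right) \left(-129\right) - 2045\right) = 12074 \left(516 - 2045\right) = 12074 \left(-1529\right) = -18461146$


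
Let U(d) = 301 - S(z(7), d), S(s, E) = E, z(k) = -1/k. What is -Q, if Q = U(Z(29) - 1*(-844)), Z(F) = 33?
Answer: 576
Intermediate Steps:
U(d) = 301 - d
Q = -576 (Q = 301 - (33 - 1*(-844)) = 301 - (33 + 844) = 301 - 1*877 = 301 - 877 = -576)
-Q = -1*(-576) = 576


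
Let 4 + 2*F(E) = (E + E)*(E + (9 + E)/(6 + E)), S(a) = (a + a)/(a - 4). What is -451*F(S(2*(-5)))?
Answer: -1175757/1274 ≈ -922.89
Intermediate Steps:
S(a) = 2*a/(-4 + a) (S(a) = (2*a)/(-4 + a) = 2*a/(-4 + a))
F(E) = -2 + E*(E + (9 + E)/(6 + E)) (F(E) = -2 + ((E + E)*(E + (9 + E)/(6 + E)))/2 = -2 + ((2*E)*(E + (9 + E)/(6 + E)))/2 = -2 + (2*E*(E + (9 + E)/(6 + E)))/2 = -2 + E*(E + (9 + E)/(6 + E)))
-451*F(S(2*(-5))) = -451*(-12 + (2*(2*(-5))/(-4 + 2*(-5)))³ + 7*(2*(2*(-5))/(-4 + 2*(-5))) + 7*(2*(2*(-5))/(-4 + 2*(-5)))²)/(6 + 2*(2*(-5))/(-4 + 2*(-5))) = -451*(-12 + (2*(-10)/(-4 - 10))³ + 7*(2*(-10)/(-4 - 10)) + 7*(2*(-10)/(-4 - 10))²)/(6 + 2*(-10)/(-4 - 10)) = -451*(-12 + (2*(-10)/(-14))³ + 7*(2*(-10)/(-14)) + 7*(2*(-10)/(-14))²)/(6 + 2*(-10)/(-14)) = -451*(-12 + (2*(-10)*(-1/14))³ + 7*(2*(-10)*(-1/14)) + 7*(2*(-10)*(-1/14))²)/(6 + 2*(-10)*(-1/14)) = -451*(-12 + (10/7)³ + 7*(10/7) + 7*(10/7)²)/(6 + 10/7) = -451*(-12 + 1000/343 + 10 + 7*(100/49))/52/7 = -3157*(-12 + 1000/343 + 10 + 100/7)/52 = -3157*5214/(52*343) = -451*2607/1274 = -1175757/1274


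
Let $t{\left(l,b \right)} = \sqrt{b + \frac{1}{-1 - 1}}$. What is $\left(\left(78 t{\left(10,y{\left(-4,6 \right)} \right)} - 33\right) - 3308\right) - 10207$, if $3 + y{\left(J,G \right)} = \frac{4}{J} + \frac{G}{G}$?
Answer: $-13548 + 39 i \sqrt{14} \approx -13548.0 + 145.92 i$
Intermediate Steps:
$y{\left(J,G \right)} = -2 + \frac{4}{J}$ ($y{\left(J,G \right)} = -3 + \left(\frac{4}{J} + \frac{G}{G}\right) = -3 + \left(\frac{4}{J} + 1\right) = -3 + \left(1 + \frac{4}{J}\right) = -2 + \frac{4}{J}$)
$t{\left(l,b \right)} = \sqrt{- \frac{1}{2} + b}$ ($t{\left(l,b \right)} = \sqrt{b + \frac{1}{-2}} = \sqrt{b - \frac{1}{2}} = \sqrt{- \frac{1}{2} + b}$)
$\left(\left(78 t{\left(10,y{\left(-4,6 \right)} \right)} - 33\right) - 3308\right) - 10207 = \left(\left(78 \frac{\sqrt{-2 + 4 \left(-2 + \frac{4}{-4}\right)}}{2} - 33\right) - 3308\right) - 10207 = \left(\left(78 \frac{\sqrt{-2 + 4 \left(-2 + 4 \left(- \frac{1}{4}\right)\right)}}{2} - 33\right) - 3308\right) - 10207 = \left(\left(78 \frac{\sqrt{-2 + 4 \left(-2 - 1\right)}}{2} - 33\right) - 3308\right) - 10207 = \left(\left(78 \frac{\sqrt{-2 + 4 \left(-3\right)}}{2} - 33\right) - 3308\right) - 10207 = \left(\left(78 \frac{\sqrt{-2 - 12}}{2} - 33\right) - 3308\right) - 10207 = \left(\left(78 \frac{\sqrt{-14}}{2} - 33\right) - 3308\right) - 10207 = \left(\left(78 \frac{i \sqrt{14}}{2} - 33\right) - 3308\right) - 10207 = \left(\left(39 i \sqrt{14} - 33\right) - 3308\right) - 10207 = \left(\left(-33 + 39 i \sqrt{14}\right) - 3308\right) - 10207 = \left(-3341 + 39 i \sqrt{14}\right) - 10207 = -13548 + 39 i \sqrt{14}$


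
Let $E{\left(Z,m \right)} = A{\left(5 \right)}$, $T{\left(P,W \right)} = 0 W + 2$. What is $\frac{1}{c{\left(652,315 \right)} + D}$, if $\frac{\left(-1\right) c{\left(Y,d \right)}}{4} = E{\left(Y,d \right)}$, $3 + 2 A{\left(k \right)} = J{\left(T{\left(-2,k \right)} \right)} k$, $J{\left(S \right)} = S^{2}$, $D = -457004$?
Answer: $- \frac{1}{457038} \approx -2.188 \cdot 10^{-6}$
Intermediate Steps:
$T{\left(P,W \right)} = 2$ ($T{\left(P,W \right)} = 0 + 2 = 2$)
$A{\left(k \right)} = - \frac{3}{2} + 2 k$ ($A{\left(k \right)} = - \frac{3}{2} + \frac{2^{2} k}{2} = - \frac{3}{2} + \frac{4 k}{2} = - \frac{3}{2} + 2 k$)
$E{\left(Z,m \right)} = \frac{17}{2}$ ($E{\left(Z,m \right)} = - \frac{3}{2} + 2 \cdot 5 = - \frac{3}{2} + 10 = \frac{17}{2}$)
$c{\left(Y,d \right)} = -34$ ($c{\left(Y,d \right)} = \left(-4\right) \frac{17}{2} = -34$)
$\frac{1}{c{\left(652,315 \right)} + D} = \frac{1}{-34 - 457004} = \frac{1}{-457038} = - \frac{1}{457038}$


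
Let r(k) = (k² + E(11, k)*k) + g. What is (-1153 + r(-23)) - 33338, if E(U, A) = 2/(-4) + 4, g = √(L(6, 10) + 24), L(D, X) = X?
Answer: -68085/2 + √34 ≈ -34037.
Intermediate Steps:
g = √34 (g = √(10 + 24) = √34 ≈ 5.8309)
E(U, A) = 7/2 (E(U, A) = 2*(-¼) + 4 = -½ + 4 = 7/2)
r(k) = √34 + k² + 7*k/2 (r(k) = (k² + 7*k/2) + √34 = √34 + k² + 7*k/2)
(-1153 + r(-23)) - 33338 = (-1153 + (√34 + (-23)² + (7/2)*(-23))) - 33338 = (-1153 + (√34 + 529 - 161/2)) - 33338 = (-1153 + (897/2 + √34)) - 33338 = (-1409/2 + √34) - 33338 = -68085/2 + √34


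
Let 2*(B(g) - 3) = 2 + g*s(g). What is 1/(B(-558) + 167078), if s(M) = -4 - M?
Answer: 1/12516 ≈ 7.9898e-5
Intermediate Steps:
B(g) = 4 + g*(-4 - g)/2 (B(g) = 3 + (2 + g*(-4 - g))/2 = 3 + (1 + g*(-4 - g)/2) = 4 + g*(-4 - g)/2)
1/(B(-558) + 167078) = 1/((4 - 1/2*(-558)*(4 - 558)) + 167078) = 1/((4 - 1/2*(-558)*(-554)) + 167078) = 1/((4 - 154566) + 167078) = 1/(-154562 + 167078) = 1/12516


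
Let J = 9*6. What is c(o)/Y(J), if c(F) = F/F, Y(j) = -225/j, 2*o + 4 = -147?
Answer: -6/25 ≈ -0.24000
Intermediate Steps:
o = -151/2 (o = -2 + (1/2)*(-147) = -2 - 147/2 = -151/2 ≈ -75.500)
J = 54
c(F) = 1
c(o)/Y(J) = 1/(-225/54) = 1/(-225*1/54) = 1/(-25/6) = 1*(-6/25) = -6/25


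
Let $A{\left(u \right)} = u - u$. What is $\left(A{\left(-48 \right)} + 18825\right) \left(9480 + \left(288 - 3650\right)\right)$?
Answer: $115171350$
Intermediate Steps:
$A{\left(u \right)} = 0$
$\left(A{\left(-48 \right)} + 18825\right) \left(9480 + \left(288 - 3650\right)\right) = \left(0 + 18825\right) \left(9480 + \left(288 - 3650\right)\right) = 18825 \left(9480 - 3362\right) = 18825 \cdot 6118 = 115171350$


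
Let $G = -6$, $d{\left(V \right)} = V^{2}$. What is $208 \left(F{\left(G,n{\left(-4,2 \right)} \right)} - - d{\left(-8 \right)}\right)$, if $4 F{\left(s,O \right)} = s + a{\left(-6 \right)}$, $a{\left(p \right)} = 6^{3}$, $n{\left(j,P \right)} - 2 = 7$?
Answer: $24232$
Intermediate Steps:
$n{\left(j,P \right)} = 9$ ($n{\left(j,P \right)} = 2 + 7 = 9$)
$a{\left(p \right)} = 216$
$F{\left(s,O \right)} = 54 + \frac{s}{4}$ ($F{\left(s,O \right)} = \frac{s + 216}{4} = \frac{216 + s}{4} = 54 + \frac{s}{4}$)
$208 \left(F{\left(G,n{\left(-4,2 \right)} \right)} - - d{\left(-8 \right)}\right) = 208 \left(\left(54 + \frac{1}{4} \left(-6\right)\right) - - \left(-8\right)^{2}\right) = 208 \left(\left(54 - \frac{3}{2}\right) - \left(-1\right) 64\right) = 208 \left(\frac{105}{2} - -64\right) = 208 \left(\frac{105}{2} + 64\right) = 208 \cdot \frac{233}{2} = 24232$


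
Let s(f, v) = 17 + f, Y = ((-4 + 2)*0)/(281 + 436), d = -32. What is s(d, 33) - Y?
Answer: -15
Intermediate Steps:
Y = 0 (Y = (-2*0)/717 = (1/717)*0 = 0)
s(d, 33) - Y = (17 - 32) - 1*0 = -15 + 0 = -15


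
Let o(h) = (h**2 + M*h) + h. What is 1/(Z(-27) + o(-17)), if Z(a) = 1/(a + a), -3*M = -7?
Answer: 54/12545 ≈ 0.0043045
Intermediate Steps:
M = 7/3 (M = -1/3*(-7) = 7/3 ≈ 2.3333)
Z(a) = 1/(2*a)
o(h) = h**2 + 10*h/3 (o(h) = (h**2 + 7*h/3) + h = h**2 + 10*h/3)
1/(Z(-27) + o(-17)) = 1/((1/2)/(-27) + (1/3)*(-17)*(10 + 3*(-17))) = 1/((1/2)*(-1/27) + (1/3)*(-17)*(10 - 51)) = 1/(-1/54 + (1/3)*(-17)*(-41)) = 1/(-1/54 + 697/3) = 1/(12545/54) = 54/12545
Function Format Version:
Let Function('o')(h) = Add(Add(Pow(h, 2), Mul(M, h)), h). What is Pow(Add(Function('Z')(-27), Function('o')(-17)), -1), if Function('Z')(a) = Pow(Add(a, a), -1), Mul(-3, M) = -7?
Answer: Rational(54, 12545) ≈ 0.0043045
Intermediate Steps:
M = Rational(7, 3) (M = Mul(Rational(-1, 3), -7) = Rational(7, 3) ≈ 2.3333)
Function('Z')(a) = Mul(Rational(1, 2), Pow(a, -1)) (Function('Z')(a) = Pow(Mul(2, a), -1) = Mul(Rational(1, 2), Pow(a, -1)))
Function('o')(h) = Add(Pow(h, 2), Mul(Rational(10, 3), h)) (Function('o')(h) = Add(Add(Pow(h, 2), Mul(Rational(7, 3), h)), h) = Add(Pow(h, 2), Mul(Rational(10, 3), h)))
Pow(Add(Function('Z')(-27), Function('o')(-17)), -1) = Pow(Add(Mul(Rational(1, 2), Pow(-27, -1)), Mul(Rational(1, 3), -17, Add(10, Mul(3, -17)))), -1) = Pow(Add(Mul(Rational(1, 2), Rational(-1, 27)), Mul(Rational(1, 3), -17, Add(10, -51))), -1) = Pow(Add(Rational(-1, 54), Mul(Rational(1, 3), -17, -41)), -1) = Pow(Add(Rational(-1, 54), Rational(697, 3)), -1) = Pow(Rational(12545, 54), -1) = Rational(54, 12545)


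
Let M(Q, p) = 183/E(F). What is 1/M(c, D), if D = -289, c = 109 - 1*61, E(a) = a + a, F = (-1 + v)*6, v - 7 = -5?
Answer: 4/61 ≈ 0.065574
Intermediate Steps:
v = 2 (v = 7 - 5 = 2)
F = 6 (F = (-1 + 2)*6 = 1*6 = 6)
E(a) = 2*a
c = 48 (c = 109 - 61 = 48)
M(Q, p) = 61/4 (M(Q, p) = 183/((2*6)) = 183/12 = 183*(1/12) = 61/4)
1/M(c, D) = 1/(61/4) = 4/61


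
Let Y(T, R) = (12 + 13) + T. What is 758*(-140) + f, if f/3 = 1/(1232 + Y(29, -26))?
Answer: -136470317/1286 ≈ -1.0612e+5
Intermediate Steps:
Y(T, R) = 25 + T
f = 3/1286 (f = 3/(1232 + (25 + 29)) = 3/(1232 + 54) = 3/1286 ≈ 0.0023328)
758*(-140) + f = 758*(-140) + 3/1286 = -106120 + 3/1286 = -136470317/1286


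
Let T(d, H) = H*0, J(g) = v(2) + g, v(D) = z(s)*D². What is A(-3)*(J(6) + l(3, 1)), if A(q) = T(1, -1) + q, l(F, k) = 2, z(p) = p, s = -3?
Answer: 12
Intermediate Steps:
v(D) = -3*D²
J(g) = -12 + g (J(g) = -3*2² + g = -3*4 + g = -12 + g)
T(d, H) = 0
A(q) = q (A(q) = 0 + q = q)
A(-3)*(J(6) + l(3, 1)) = -3*((-12 + 6) + 2) = -3*(-6 + 2) = -3*(-4) = 12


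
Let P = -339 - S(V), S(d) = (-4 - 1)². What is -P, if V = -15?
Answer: 364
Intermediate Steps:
S(d) = 25 (S(d) = (-5)² = 25)
P = -364 (P = -339 - 1*25 = -339 - 25 = -364)
-P = -1*(-364) = 364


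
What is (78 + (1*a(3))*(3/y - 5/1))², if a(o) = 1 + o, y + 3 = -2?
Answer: 77284/25 ≈ 3091.4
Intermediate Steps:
y = -5 (y = -3 - 2 = -5)
(78 + (1*a(3))*(3/y - 5/1))² = (78 + (1*(1 + 3))*(3/(-5) - 5/1))² = (78 + (1*4)*(3*(-⅕) - 5*1))² = (78 + 4*(-⅗ - 5))² = (78 + 4*(-28/5))² = (78 - 112/5)² = (278/5)² = 77284/25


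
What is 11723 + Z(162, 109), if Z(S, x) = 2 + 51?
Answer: 11776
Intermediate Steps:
Z(S, x) = 53
11723 + Z(162, 109) = 11723 + 53 = 11776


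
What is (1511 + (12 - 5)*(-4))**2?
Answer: 2199289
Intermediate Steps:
(1511 + (12 - 5)*(-4))**2 = (1511 + 7*(-4))**2 = (1511 - 28)**2 = 1483**2 = 2199289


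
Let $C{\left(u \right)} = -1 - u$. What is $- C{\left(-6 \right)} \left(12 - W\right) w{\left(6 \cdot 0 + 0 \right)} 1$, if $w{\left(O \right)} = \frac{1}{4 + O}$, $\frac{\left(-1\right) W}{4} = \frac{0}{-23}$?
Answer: $-15$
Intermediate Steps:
$W = 0$ ($W = - 4 \frac{0}{-23} = - 4 \cdot 0 \left(- \frac{1}{23}\right) = \left(-4\right) 0 = 0$)
$- C{\left(-6 \right)} \left(12 - W\right) w{\left(6 \cdot 0 + 0 \right)} 1 = - (-1 - -6) \left(12 - 0\right) \frac{1}{4 + \left(6 \cdot 0 + 0\right)} 1 = - (-1 + 6) \left(12 + 0\right) \frac{1}{4 + \left(0 + 0\right)} 1 = \left(-1\right) 5 \cdot 12 \frac{1}{4 + 0} \cdot 1 = \left(-5\right) 12 \cdot \frac{1}{4} \cdot 1 = - 60 \cdot \frac{1}{4} \cdot 1 = \left(-60\right) \frac{1}{4} = -15$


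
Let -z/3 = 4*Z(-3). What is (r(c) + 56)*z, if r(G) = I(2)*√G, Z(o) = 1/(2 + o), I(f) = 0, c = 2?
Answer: 672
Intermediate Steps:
r(G) = 0 (r(G) = 0*√G = 0)
z = 12 (z = -12/(2 - 3) = -12/(-1) = -12*(-1) = -3*(-4) = 12)
(r(c) + 56)*z = (0 + 56)*12 = 56*12 = 672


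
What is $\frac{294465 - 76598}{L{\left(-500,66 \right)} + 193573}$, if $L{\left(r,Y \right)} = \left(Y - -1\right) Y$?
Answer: $\frac{217867}{197995} \approx 1.1004$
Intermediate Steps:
$L{\left(r,Y \right)} = Y \left(1 + Y\right)$ ($L{\left(r,Y \right)} = \left(Y + 1\right) Y = \left(1 + Y\right) Y = Y \left(1 + Y\right)$)
$\frac{294465 - 76598}{L{\left(-500,66 \right)} + 193573} = \frac{294465 - 76598}{66 \left(1 + 66\right) + 193573} = \frac{217867}{66 \cdot 67 + 193573} = \frac{217867}{4422 + 193573} = \frac{217867}{197995}$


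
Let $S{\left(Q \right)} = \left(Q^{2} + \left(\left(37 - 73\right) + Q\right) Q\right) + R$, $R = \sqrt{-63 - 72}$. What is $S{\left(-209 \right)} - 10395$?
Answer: $84491 + 3 i \sqrt{15} \approx 84491.0 + 11.619 i$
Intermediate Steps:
$R = 3 i \sqrt{15}$ ($R = \sqrt{-135} = 3 i \sqrt{15} \approx 11.619 i$)
$S{\left(Q \right)} = Q^{2} + Q \left(-36 + Q\right) + 3 i \sqrt{15}$ ($S{\left(Q \right)} = \left(Q^{2} + \left(\left(37 - 73\right) + Q\right) Q\right) + 3 i \sqrt{15} = \left(Q^{2} + \left(-36 + Q\right) Q\right) + 3 i \sqrt{15} = \left(Q^{2} + Q \left(-36 + Q\right)\right) + 3 i \sqrt{15} = Q^{2} + Q \left(-36 + Q\right) + 3 i \sqrt{15}$)
$S{\left(-209 \right)} - 10395 = \left(\left(-36\right) \left(-209\right) + 2 \left(-209\right)^{2} + 3 i \sqrt{15}\right) - 10395 = \left(7524 + 2 \cdot 43681 + 3 i \sqrt{15}\right) - 10395 = \left(7524 + 87362 + 3 i \sqrt{15}\right) - 10395 = \left(94886 + 3 i \sqrt{15}\right) - 10395 = 84491 + 3 i \sqrt{15}$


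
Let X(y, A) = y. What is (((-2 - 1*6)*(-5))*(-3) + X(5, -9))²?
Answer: 13225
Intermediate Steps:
(((-2 - 1*6)*(-5))*(-3) + X(5, -9))² = (((-2 - 1*6)*(-5))*(-3) + 5)² = (((-2 - 6)*(-5))*(-3) + 5)² = (-8*(-5)*(-3) + 5)² = (40*(-3) + 5)² = (-120 + 5)² = (-115)² = 13225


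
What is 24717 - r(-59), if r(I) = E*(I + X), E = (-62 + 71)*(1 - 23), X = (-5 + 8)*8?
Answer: 17787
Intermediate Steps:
X = 24 (X = 3*8 = 24)
E = -198 (E = 9*(-22) = -198)
r(I) = -4752 - 198*I (r(I) = -198*(I + 24) = -198*(24 + I) = -4752 - 198*I)
24717 - r(-59) = 24717 - (-4752 - 198*(-59)) = 24717 - (-4752 + 11682) = 24717 - 1*6930 = 24717 - 6930 = 17787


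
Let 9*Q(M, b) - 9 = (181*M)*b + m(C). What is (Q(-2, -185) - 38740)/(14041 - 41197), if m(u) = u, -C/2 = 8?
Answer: 3029/2628 ≈ 1.1526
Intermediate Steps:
C = -16 (C = -2*8 = -16)
Q(M, b) = -7/9 + 181*M*b/9 (Q(M, b) = 1 + ((181*M)*b - 16)/9 = 1 + (181*M*b - 16)/9 = 1 + (-16 + 181*M*b)/9 = 1 + (-16/9 + 181*M*b/9) = -7/9 + 181*M*b/9)
(Q(-2, -185) - 38740)/(14041 - 41197) = ((-7/9 + (181/9)*(-2)*(-185)) - 38740)/(14041 - 41197) = ((-7/9 + 66970/9) - 38740)/(-27156) = (22321/3 - 38740)*(-1/27156) = -93899/3*(-1/27156) = 3029/2628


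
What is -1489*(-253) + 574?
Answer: 377291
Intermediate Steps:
-1489*(-253) + 574 = 376717 + 574 = 377291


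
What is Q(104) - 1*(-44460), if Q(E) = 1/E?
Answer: 4623841/104 ≈ 44460.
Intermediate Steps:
Q(104) - 1*(-44460) = 1/104 - 1*(-44460) = 1/104 + 44460 = 4623841/104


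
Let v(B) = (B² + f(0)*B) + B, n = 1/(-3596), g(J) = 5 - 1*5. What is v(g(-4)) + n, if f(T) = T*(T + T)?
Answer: -1/3596 ≈ -0.00027809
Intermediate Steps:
f(T) = 2*T² (f(T) = T*(2*T) = 2*T²)
g(J) = 0 (g(J) = 5 - 5 = 0)
n = -1/3596 ≈ -0.00027809
v(B) = B + B² (v(B) = (B² + (2*0²)*B) + B = (B² + (2*0)*B) + B = (B² + 0*B) + B = (B² + 0) + B = B² + B = B + B²)
v(g(-4)) + n = 0*(1 + 0) - 1/3596 = 0*1 - 1/3596 = 0 - 1/3596 = -1/3596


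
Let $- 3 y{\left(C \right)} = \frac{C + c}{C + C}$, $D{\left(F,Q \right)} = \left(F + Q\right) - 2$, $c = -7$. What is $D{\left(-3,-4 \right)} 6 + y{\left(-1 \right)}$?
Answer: $- \frac{166}{3} \approx -55.333$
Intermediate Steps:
$D{\left(F,Q \right)} = -2 + F + Q$
$y{\left(C \right)} = - \frac{-7 + C}{6 C}$ ($y{\left(C \right)} = - \frac{\left(C - 7\right) \frac{1}{C + C}}{3} = - \frac{\left(-7 + C\right) \frac{1}{2 C}}{3} = - \frac{\frac{1}{2} \frac{1}{C} \left(-7 + C\right)}{3} = - \frac{-7 + C}{6 C}$)
$D{\left(-3,-4 \right)} 6 + y{\left(-1 \right)} = \left(-2 - 3 - 4\right) 6 + \frac{7 - -1}{6 \left(-1\right)} = \left(-9\right) 6 + \frac{1}{6} \left(-1\right) \left(7 + 1\right) = -54 + \frac{1}{6} \left(-1\right) 8 = -54 - \frac{4}{3} = - \frac{166}{3}$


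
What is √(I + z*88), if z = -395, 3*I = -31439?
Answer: I*√407157/3 ≈ 212.7*I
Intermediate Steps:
I = -31439/3 (I = (⅓)*(-31439) = -31439/3 ≈ -10480.)
√(I + z*88) = √(-31439/3 - 395*88) = √(-31439/3 - 34760) = √(-135719/3) = I*√407157/3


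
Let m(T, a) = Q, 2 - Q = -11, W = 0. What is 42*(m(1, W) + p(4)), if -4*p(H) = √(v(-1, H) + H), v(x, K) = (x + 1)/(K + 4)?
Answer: 525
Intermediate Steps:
Q = 13 (Q = 2 - 1*(-11) = 2 + 11 = 13)
m(T, a) = 13
v(x, K) = (1 + x)/(4 + K)
p(H) = -√H/4 (p(H) = -√((1 - 1)/(4 + H) + H)/4 = -√(0/(4 + H) + H)/4 = -√(0 + H)/4 = -√H/4)
42*(m(1, W) + p(4)) = 42*(13 - √4/4) = 42*(13 - ¼*2) = 42*(13 - ½) = 42*(25/2) = 525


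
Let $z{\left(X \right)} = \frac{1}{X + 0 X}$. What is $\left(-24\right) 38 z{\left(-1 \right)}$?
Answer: $912$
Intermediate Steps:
$z{\left(X \right)} = \frac{1}{X}$ ($z{\left(X \right)} = \frac{1}{X + 0} = \frac{1}{X}$)
$\left(-24\right) 38 z{\left(-1 \right)} = \frac{\left(-24\right) 38}{-1} = \left(-912\right) \left(-1\right) = 912$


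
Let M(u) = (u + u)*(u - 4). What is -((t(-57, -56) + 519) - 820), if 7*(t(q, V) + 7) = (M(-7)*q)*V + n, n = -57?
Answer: -489355/7 ≈ -69908.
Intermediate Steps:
M(u) = 2*u*(-4 + u) (M(u) = (2*u)*(-4 + u) = 2*u*(-4 + u))
t(q, V) = -106/7 + 22*V*q (t(q, V) = -7 + (((2*(-7)*(-4 - 7))*q)*V - 57)/7 = -7 + (((2*(-7)*(-11))*q)*V - 57)/7 = -7 + ((154*q)*V - 57)/7 = -7 + (154*V*q - 57)/7 = -7 + (-57 + 154*V*q)/7 = -7 + (-57/7 + 22*V*q) = -106/7 + 22*V*q)
-((t(-57, -56) + 519) - 820) = -(((-106/7 + 22*(-56)*(-57)) + 519) - 820) = -(((-106/7 + 70224) + 519) - 820) = -((491462/7 + 519) - 820) = -(495095/7 - 820) = -1*489355/7 = -489355/7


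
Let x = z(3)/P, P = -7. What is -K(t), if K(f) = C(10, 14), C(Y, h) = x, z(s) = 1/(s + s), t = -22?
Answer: 1/42 ≈ 0.023810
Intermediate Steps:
z(s) = 1/(2*s)
x = -1/42 (x = ((½)/3)/(-7) = ((½)*(⅓))*(-⅐) = (⅙)*(-⅐) = -1/42 ≈ -0.023810)
C(Y, h) = -1/42
K(f) = -1/42
-K(t) = -1*(-1/42) = 1/42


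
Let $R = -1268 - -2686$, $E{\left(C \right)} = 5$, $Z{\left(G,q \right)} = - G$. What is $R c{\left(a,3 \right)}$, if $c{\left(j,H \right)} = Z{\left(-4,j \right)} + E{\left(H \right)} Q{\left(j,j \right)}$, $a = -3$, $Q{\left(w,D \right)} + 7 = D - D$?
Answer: $-43958$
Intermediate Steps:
$Q{\left(w,D \right)} = -7$ ($Q{\left(w,D \right)} = -7 + \left(D - D\right) = -7 + 0 = -7$)
$c{\left(j,H \right)} = -31$ ($c{\left(j,H \right)} = \left(-1\right) \left(-4\right) + 5 \left(-7\right) = 4 - 35 = -31$)
$R = 1418$ ($R = -1268 + 2686 = 1418$)
$R c{\left(a,3 \right)} = 1418 \left(-31\right) = -43958$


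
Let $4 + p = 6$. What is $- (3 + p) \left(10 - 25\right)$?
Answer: $75$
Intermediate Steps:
$p = 2$ ($p = -4 + 6 = 2$)
$- (3 + p) \left(10 - 25\right) = - (3 + 2) \left(10 - 25\right) = \left(-1\right) 5 \left(10 - 25\right) = \left(-5\right) \left(-15\right) = 75$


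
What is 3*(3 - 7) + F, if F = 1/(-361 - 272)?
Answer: -7597/633 ≈ -12.002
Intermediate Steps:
F = -1/633 (F = 1/(-633) = -1/633 ≈ -0.0015798)
3*(3 - 7) + F = 3*(3 - 7) - 1/633 = 3*(-4) - 1/633 = -12 - 1/633 = -7597/633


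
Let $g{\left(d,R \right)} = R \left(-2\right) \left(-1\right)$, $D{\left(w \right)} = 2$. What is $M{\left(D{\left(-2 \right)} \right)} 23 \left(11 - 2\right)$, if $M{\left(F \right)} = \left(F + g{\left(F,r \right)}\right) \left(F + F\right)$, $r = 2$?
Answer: $4968$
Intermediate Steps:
$g{\left(d,R \right)} = 2 R$ ($g{\left(d,R \right)} = - 2 R \left(-1\right) = 2 R$)
$M{\left(F \right)} = 2 F \left(4 + F\right)$ ($M{\left(F \right)} = \left(F + 2 \cdot 2\right) \left(F + F\right) = \left(F + 4\right) 2 F = \left(4 + F\right) 2 F = 2 F \left(4 + F\right)$)
$M{\left(D{\left(-2 \right)} \right)} 23 \left(11 - 2\right) = 2 \cdot 2 \left(4 + 2\right) 23 \left(11 - 2\right) = 2 \cdot 2 \cdot 6 \cdot 23 \left(11 - 2\right) = 24 \cdot 23 \cdot 9 = 552 \cdot 9 = 4968$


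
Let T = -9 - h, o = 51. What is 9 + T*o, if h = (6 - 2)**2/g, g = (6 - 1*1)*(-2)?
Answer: -1842/5 ≈ -368.40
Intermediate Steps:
g = -10 (g = (6 - 1)*(-2) = 5*(-2) = -10)
h = -8/5 (h = (6 - 2)**2/(-10) = 4**2*(-1/10) = 16*(-1/10) = -8/5 ≈ -1.6000)
T = -37/5 (T = -9 - 1*(-8/5) = -9 + 8/5 = -37/5 ≈ -7.4000)
9 + T*o = 9 - 37/5*51 = 9 - 1887/5 = -1842/5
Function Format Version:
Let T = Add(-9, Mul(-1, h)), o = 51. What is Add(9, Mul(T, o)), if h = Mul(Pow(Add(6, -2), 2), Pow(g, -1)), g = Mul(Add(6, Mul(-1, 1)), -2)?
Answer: Rational(-1842, 5) ≈ -368.40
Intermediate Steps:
g = -10 (g = Mul(Add(6, -1), -2) = Mul(5, -2) = -10)
h = Rational(-8, 5) (h = Mul(Pow(Add(6, -2), 2), Pow(-10, -1)) = Mul(Pow(4, 2), Rational(-1, 10)) = Mul(16, Rational(-1, 10)) = Rational(-8, 5) ≈ -1.6000)
T = Rational(-37, 5) (T = Add(-9, Mul(-1, Rational(-8, 5))) = Add(-9, Rational(8, 5)) = Rational(-37, 5) ≈ -7.4000)
Add(9, Mul(T, o)) = Add(9, Mul(Rational(-37, 5), 51)) = Add(9, Rational(-1887, 5)) = Rational(-1842, 5)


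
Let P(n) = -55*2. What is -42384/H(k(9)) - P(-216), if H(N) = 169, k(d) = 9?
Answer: -23794/169 ≈ -140.79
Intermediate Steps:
P(n) = -110
-42384/H(k(9)) - P(-216) = -42384/169 - 1*(-110) = -42384*1/169 + 110 = -42384/169 + 110 = -23794/169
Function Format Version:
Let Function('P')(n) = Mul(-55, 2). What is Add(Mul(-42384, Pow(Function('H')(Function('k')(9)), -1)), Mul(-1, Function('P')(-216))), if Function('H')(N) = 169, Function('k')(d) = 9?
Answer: Rational(-23794, 169) ≈ -140.79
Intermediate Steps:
Function('P')(n) = -110
Add(Mul(-42384, Pow(Function('H')(Function('k')(9)), -1)), Mul(-1, Function('P')(-216))) = Add(Mul(-42384, Pow(169, -1)), Mul(-1, -110)) = Add(Mul(-42384, Rational(1, 169)), 110) = Add(Rational(-42384, 169), 110) = Rational(-23794, 169)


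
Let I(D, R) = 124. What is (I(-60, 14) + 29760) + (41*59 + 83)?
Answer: 32386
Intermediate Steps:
(I(-60, 14) + 29760) + (41*59 + 83) = (124 + 29760) + (41*59 + 83) = 29884 + (2419 + 83) = 29884 + 2502 = 32386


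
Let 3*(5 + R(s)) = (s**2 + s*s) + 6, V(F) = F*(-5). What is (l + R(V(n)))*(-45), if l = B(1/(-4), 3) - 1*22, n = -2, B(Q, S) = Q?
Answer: -7455/4 ≈ -1863.8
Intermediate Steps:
l = -89/4 (l = 1/(-4) - 1*22 = -1/4 - 22 = -89/4 ≈ -22.250)
V(F) = -5*F
R(s) = -3 + 2*s**2/3 (R(s) = -5 + ((s**2 + s*s) + 6)/3 = -5 + ((s**2 + s**2) + 6)/3 = -5 + (2*s**2 + 6)/3 = -5 + (6 + 2*s**2)/3 = -5 + (2 + 2*s**2/3) = -3 + 2*s**2/3)
(l + R(V(n)))*(-45) = (-89/4 + (-3 + 2*(-5*(-2))**2/3))*(-45) = (-89/4 + (-3 + (2/3)*10**2))*(-45) = (-89/4 + (-3 + (2/3)*100))*(-45) = (-89/4 + (-3 + 200/3))*(-45) = (-89/4 + 191/3)*(-45) = (497/12)*(-45) = -7455/4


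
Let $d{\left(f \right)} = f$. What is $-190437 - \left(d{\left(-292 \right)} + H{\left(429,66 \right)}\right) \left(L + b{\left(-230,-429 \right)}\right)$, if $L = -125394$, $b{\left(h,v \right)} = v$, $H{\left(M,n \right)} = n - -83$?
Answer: $-18183126$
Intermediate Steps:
$H{\left(M,n \right)} = 83 + n$ ($H{\left(M,n \right)} = n + 83 = 83 + n$)
$-190437 - \left(d{\left(-292 \right)} + H{\left(429,66 \right)}\right) \left(L + b{\left(-230,-429 \right)}\right) = -190437 - \left(-292 + \left(83 + 66\right)\right) \left(-125394 - 429\right) = -190437 - \left(-292 + 149\right) \left(-125823\right) = -190437 - \left(-143\right) \left(-125823\right) = -190437 - 17992689 = -18183126$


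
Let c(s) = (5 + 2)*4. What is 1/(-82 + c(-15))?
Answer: -1/54 ≈ -0.018519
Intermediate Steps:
c(s) = 28 (c(s) = 7*4 = 28)
1/(-82 + c(-15)) = 1/(-82 + 28) = 1/(-54) = -1/54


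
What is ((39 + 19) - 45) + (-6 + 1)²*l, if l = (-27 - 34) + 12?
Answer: -1212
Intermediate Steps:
l = -49 (l = -61 + 12 = -49)
((39 + 19) - 45) + (-6 + 1)²*l = ((39 + 19) - 45) + (-6 + 1)²*(-49) = (58 - 45) + (-5)²*(-49) = 13 + 25*(-49) = 13 - 1225 = -1212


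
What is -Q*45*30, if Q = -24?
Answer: 32400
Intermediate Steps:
-Q*45*30 = -(-24*45)*30 = -(-1080)*30 = -1*(-32400) = 32400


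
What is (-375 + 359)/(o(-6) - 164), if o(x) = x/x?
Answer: 16/163 ≈ 0.098160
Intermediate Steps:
o(x) = 1
(-375 + 359)/(o(-6) - 164) = (-375 + 359)/(1 - 164) = -16/(-163) = -16*(-1/163) = 16/163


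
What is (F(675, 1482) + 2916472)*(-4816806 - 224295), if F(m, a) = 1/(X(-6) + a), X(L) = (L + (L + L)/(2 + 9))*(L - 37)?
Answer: -7409923878920537/504 ≈ -1.4702e+13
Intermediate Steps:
X(L) = 13*L*(-37 + L)/11 (X(L) = (L + (2*L)/11)*(-37 + L) = (L + (2*L)*(1/11))*(-37 + L) = (L + 2*L/11)*(-37 + L) = (13*L/11)*(-37 + L) = 13*L*(-37 + L)/11)
F(m, a) = 1/(3354/11 + a) (F(m, a) = 1/((13/11)*(-6)*(-37 - 6) + a) = 1/((13/11)*(-6)*(-43) + a) = 1/(3354/11 + a))
(F(675, 1482) + 2916472)*(-4816806 - 224295) = (11/(3354 + 11*1482) + 2916472)*(-4816806 - 224295) = (11/(3354 + 16302) + 2916472)*(-5041101) = (11/19656 + 2916472)*(-5041101) = (57326173643/19656)*(-5041101) = -7409923878920537/504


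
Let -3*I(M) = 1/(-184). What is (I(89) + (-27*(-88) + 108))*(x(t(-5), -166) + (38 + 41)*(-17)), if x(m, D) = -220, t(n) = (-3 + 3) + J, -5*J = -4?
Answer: -714379049/184 ≈ -3.8825e+6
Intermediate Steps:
J = ⅘ (J = -⅕*(-4) = ⅘ ≈ 0.80000)
I(M) = 1/552 (I(M) = -⅓/(-184) = -⅓*(-1/184) = 1/552)
t(n) = ⅘ (t(n) = (-3 + 3) + ⅘ = 0 + ⅘ = ⅘)
(I(89) + (-27*(-88) + 108))*(x(t(-5), -166) + (38 + 41)*(-17)) = (1/552 + (-27*(-88) + 108))*(-220 + (38 + 41)*(-17)) = (1/552 + (2376 + 108))*(-220 + 79*(-17)) = (1/552 + 2484)*(-220 - 1343) = (1371169/552)*(-1563) = -714379049/184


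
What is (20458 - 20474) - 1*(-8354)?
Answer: 8338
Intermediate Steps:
(20458 - 20474) - 1*(-8354) = -16 + 8354 = 8338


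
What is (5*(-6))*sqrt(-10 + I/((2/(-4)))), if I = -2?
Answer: -30*I*sqrt(6) ≈ -73.485*I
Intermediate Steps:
(5*(-6))*sqrt(-10 + I/((2/(-4)))) = (5*(-6))*sqrt(-10 - 2/(2/(-4))) = -30*sqrt(-10 - 2/(2*(-1/4))) = -30*sqrt(-10 - 2/(-1/2)) = -30*sqrt(-10 - 2*(-2)) = -30*sqrt(-10 + 4) = -30*I*sqrt(6)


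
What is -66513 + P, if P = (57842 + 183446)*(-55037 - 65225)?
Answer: -29017843969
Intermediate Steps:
P = -29017777456 (P = 241288*(-120262) = -29017777456)
-66513 + P = -66513 - 29017777456 = -29017843969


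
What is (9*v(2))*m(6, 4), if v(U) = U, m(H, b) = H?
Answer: 108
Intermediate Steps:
(9*v(2))*m(6, 4) = (9*2)*6 = 18*6 = 108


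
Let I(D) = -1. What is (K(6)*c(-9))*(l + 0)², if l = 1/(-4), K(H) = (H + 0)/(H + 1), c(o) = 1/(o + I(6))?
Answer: -3/560 ≈ -0.0053571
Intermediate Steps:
c(o) = 1/(-1 + o) (c(o) = 1/(o - 1) = 1/(-1 + o))
K(H) = H/(1 + H)
l = -¼ ≈ -0.25000
(K(6)*c(-9))*(l + 0)² = ((6/(1 + 6))/(-1 - 9))*(-¼ + 0)² = ((6/7)/(-10))*(-¼)² = ((6*(⅐))*(-⅒))*(1/16) = ((6/7)*(-⅒))*(1/16) = -3/35*1/16 = -3/560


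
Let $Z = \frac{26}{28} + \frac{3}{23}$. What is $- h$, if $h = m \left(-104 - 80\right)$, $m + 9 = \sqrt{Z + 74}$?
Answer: $-1656 + \frac{4 \sqrt{7782418}}{7} \approx -61.887$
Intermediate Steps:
$Z = \frac{341}{322}$ ($Z = 26 \cdot \frac{1}{28} + 3 \cdot \frac{1}{23} = \frac{13}{14} + \frac{3}{23} = \frac{341}{322} \approx 1.059$)
$m = -9 + \frac{\sqrt{7782418}}{322}$ ($m = -9 + \sqrt{\frac{341}{322} + 74} = -9 + \sqrt{\frac{24169}{322}} = -9 + \frac{\sqrt{7782418}}{322} \approx -0.33634$)
$h = 1656 - \frac{4 \sqrt{7782418}}{7}$ ($h = \left(-9 + \frac{\sqrt{7782418}}{322}\right) \left(-104 - 80\right) = \left(-9 + \frac{\sqrt{7782418}}{322}\right) \left(-184\right) = 1656 - \frac{4 \sqrt{7782418}}{7} \approx 61.887$)
$- h = - (1656 - \frac{4 \sqrt{7782418}}{7}) = -1656 + \frac{4 \sqrt{7782418}}{7}$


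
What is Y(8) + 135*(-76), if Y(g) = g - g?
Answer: -10260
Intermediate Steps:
Y(g) = 0
Y(8) + 135*(-76) = 0 + 135*(-76) = 0 - 10260 = -10260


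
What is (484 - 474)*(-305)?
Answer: -3050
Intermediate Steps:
(484 - 474)*(-305) = 10*(-305) = -3050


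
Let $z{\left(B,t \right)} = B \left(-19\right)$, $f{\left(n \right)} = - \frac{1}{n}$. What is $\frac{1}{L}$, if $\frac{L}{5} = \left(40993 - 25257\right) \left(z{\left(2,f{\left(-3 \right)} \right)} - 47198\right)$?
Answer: $- \frac{1}{3716528480} \approx -2.6907 \cdot 10^{-10}$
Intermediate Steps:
$z{\left(B,t \right)} = - 19 B$
$L = -3716528480$ ($L = 5 \left(40993 - 25257\right) \left(\left(-19\right) 2 - 47198\right) = 5 \cdot 15736 \left(-38 - 47198\right) = 5 \cdot 15736 \left(-47236\right) = 5 \left(-743305696\right) = -3716528480$)
$\frac{1}{L} = \frac{1}{-3716528480} = - \frac{1}{3716528480}$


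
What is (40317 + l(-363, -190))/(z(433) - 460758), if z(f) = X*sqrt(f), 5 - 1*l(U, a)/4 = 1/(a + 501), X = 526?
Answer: -2890059170337/32993699814608 - 3299283189*sqrt(433)/32993699814608 ≈ -0.089675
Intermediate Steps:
l(U, a) = 20 - 4/(501 + a) (l(U, a) = 20 - 4/(a + 501) = 20 - 4/(501 + a))
z(f) = 526*sqrt(f)
(40317 + l(-363, -190))/(z(433) - 460758) = (40317 + 4*(2504 + 5*(-190))/(501 - 190))/(526*sqrt(433) - 460758) = (40317 + 4*(2504 - 950)/311)/(-460758 + 526*sqrt(433)) = (40317 + 4*(1/311)*1554)/(-460758 + 526*sqrt(433)) = (40317 + 6216/311)/(-460758 + 526*sqrt(433)) = 12544803/(311*(-460758 + 526*sqrt(433)))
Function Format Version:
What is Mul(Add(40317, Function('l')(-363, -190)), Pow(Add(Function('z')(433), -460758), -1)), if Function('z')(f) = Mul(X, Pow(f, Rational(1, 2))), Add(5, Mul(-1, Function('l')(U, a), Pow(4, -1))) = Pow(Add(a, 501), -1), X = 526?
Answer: Add(Rational(-2890059170337, 32993699814608), Mul(Rational(-3299283189, 32993699814608), Pow(433, Rational(1, 2)))) ≈ -0.089675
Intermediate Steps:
Function('l')(U, a) = Add(20, Mul(-4, Pow(Add(501, a), -1))) (Function('l')(U, a) = Add(20, Mul(-4, Pow(Add(a, 501), -1))) = Add(20, Mul(-4, Pow(Add(501, a), -1))))
Function('z')(f) = Mul(526, Pow(f, Rational(1, 2)))
Mul(Add(40317, Function('l')(-363, -190)), Pow(Add(Function('z')(433), -460758), -1)) = Mul(Add(40317, Mul(4, Pow(Add(501, -190), -1), Add(2504, Mul(5, -190)))), Pow(Add(Mul(526, Pow(433, Rational(1, 2))), -460758), -1)) = Mul(Add(40317, Mul(4, Pow(311, -1), Add(2504, -950))), Pow(Add(-460758, Mul(526, Pow(433, Rational(1, 2)))), -1)) = Mul(Add(40317, Mul(4, Rational(1, 311), 1554)), Pow(Add(-460758, Mul(526, Pow(433, Rational(1, 2)))), -1)) = Mul(Add(40317, Rational(6216, 311)), Pow(Add(-460758, Mul(526, Pow(433, Rational(1, 2)))), -1)) = Mul(Rational(12544803, 311), Pow(Add(-460758, Mul(526, Pow(433, Rational(1, 2)))), -1))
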